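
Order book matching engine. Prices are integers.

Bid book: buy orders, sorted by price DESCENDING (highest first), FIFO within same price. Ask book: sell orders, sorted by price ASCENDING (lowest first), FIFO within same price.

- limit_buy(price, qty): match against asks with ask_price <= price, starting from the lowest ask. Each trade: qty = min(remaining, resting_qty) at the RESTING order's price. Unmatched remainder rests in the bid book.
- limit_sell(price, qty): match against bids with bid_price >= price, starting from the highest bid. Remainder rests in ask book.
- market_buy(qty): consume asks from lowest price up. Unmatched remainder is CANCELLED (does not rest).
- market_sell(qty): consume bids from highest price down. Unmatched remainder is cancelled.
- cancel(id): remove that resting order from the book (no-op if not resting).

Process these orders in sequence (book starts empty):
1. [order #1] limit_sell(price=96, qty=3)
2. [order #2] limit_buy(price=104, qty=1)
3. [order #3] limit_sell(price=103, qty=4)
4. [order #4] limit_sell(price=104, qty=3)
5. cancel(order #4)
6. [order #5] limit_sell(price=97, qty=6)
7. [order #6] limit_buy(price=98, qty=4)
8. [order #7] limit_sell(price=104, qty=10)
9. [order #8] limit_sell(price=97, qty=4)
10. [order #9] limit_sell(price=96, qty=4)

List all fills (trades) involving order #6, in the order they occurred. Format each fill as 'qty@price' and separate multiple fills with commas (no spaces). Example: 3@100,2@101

After op 1 [order #1] limit_sell(price=96, qty=3): fills=none; bids=[-] asks=[#1:3@96]
After op 2 [order #2] limit_buy(price=104, qty=1): fills=#2x#1:1@96; bids=[-] asks=[#1:2@96]
After op 3 [order #3] limit_sell(price=103, qty=4): fills=none; bids=[-] asks=[#1:2@96 #3:4@103]
After op 4 [order #4] limit_sell(price=104, qty=3): fills=none; bids=[-] asks=[#1:2@96 #3:4@103 #4:3@104]
After op 5 cancel(order #4): fills=none; bids=[-] asks=[#1:2@96 #3:4@103]
After op 6 [order #5] limit_sell(price=97, qty=6): fills=none; bids=[-] asks=[#1:2@96 #5:6@97 #3:4@103]
After op 7 [order #6] limit_buy(price=98, qty=4): fills=#6x#1:2@96 #6x#5:2@97; bids=[-] asks=[#5:4@97 #3:4@103]
After op 8 [order #7] limit_sell(price=104, qty=10): fills=none; bids=[-] asks=[#5:4@97 #3:4@103 #7:10@104]
After op 9 [order #8] limit_sell(price=97, qty=4): fills=none; bids=[-] asks=[#5:4@97 #8:4@97 #3:4@103 #7:10@104]
After op 10 [order #9] limit_sell(price=96, qty=4): fills=none; bids=[-] asks=[#9:4@96 #5:4@97 #8:4@97 #3:4@103 #7:10@104]

Answer: 2@96,2@97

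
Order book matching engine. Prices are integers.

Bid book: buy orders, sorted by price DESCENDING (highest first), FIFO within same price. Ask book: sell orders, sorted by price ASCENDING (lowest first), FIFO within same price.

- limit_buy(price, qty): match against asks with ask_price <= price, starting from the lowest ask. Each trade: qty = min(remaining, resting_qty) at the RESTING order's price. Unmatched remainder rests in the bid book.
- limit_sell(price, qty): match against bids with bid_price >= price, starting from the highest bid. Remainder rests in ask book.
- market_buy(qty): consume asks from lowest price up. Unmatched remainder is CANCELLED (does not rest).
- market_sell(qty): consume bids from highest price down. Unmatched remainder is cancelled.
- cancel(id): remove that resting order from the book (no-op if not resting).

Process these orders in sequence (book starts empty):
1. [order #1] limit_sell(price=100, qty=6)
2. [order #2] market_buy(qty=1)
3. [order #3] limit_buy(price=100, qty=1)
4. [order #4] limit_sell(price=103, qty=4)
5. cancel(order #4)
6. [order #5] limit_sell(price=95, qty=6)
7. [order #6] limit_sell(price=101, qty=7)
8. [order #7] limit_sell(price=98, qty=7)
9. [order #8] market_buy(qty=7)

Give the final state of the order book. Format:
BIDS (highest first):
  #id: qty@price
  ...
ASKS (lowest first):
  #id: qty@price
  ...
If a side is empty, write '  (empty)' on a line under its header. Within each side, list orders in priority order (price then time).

After op 1 [order #1] limit_sell(price=100, qty=6): fills=none; bids=[-] asks=[#1:6@100]
After op 2 [order #2] market_buy(qty=1): fills=#2x#1:1@100; bids=[-] asks=[#1:5@100]
After op 3 [order #3] limit_buy(price=100, qty=1): fills=#3x#1:1@100; bids=[-] asks=[#1:4@100]
After op 4 [order #4] limit_sell(price=103, qty=4): fills=none; bids=[-] asks=[#1:4@100 #4:4@103]
After op 5 cancel(order #4): fills=none; bids=[-] asks=[#1:4@100]
After op 6 [order #5] limit_sell(price=95, qty=6): fills=none; bids=[-] asks=[#5:6@95 #1:4@100]
After op 7 [order #6] limit_sell(price=101, qty=7): fills=none; bids=[-] asks=[#5:6@95 #1:4@100 #6:7@101]
After op 8 [order #7] limit_sell(price=98, qty=7): fills=none; bids=[-] asks=[#5:6@95 #7:7@98 #1:4@100 #6:7@101]
After op 9 [order #8] market_buy(qty=7): fills=#8x#5:6@95 #8x#7:1@98; bids=[-] asks=[#7:6@98 #1:4@100 #6:7@101]

Answer: BIDS (highest first):
  (empty)
ASKS (lowest first):
  #7: 6@98
  #1: 4@100
  #6: 7@101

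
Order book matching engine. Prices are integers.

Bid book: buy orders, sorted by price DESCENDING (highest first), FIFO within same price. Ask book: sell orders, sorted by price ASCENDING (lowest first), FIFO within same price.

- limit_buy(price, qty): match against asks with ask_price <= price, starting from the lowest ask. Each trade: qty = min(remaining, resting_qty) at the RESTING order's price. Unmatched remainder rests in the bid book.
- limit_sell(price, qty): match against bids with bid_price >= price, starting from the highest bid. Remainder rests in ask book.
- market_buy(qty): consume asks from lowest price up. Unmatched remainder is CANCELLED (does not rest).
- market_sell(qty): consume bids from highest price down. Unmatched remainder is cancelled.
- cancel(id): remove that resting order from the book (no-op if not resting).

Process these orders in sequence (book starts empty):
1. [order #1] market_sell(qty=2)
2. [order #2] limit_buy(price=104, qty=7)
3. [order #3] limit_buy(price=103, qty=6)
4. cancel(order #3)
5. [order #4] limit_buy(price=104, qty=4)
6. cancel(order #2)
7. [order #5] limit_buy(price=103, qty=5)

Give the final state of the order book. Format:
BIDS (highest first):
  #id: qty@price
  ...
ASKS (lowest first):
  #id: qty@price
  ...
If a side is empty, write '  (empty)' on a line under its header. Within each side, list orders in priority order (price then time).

Answer: BIDS (highest first):
  #4: 4@104
  #5: 5@103
ASKS (lowest first):
  (empty)

Derivation:
After op 1 [order #1] market_sell(qty=2): fills=none; bids=[-] asks=[-]
After op 2 [order #2] limit_buy(price=104, qty=7): fills=none; bids=[#2:7@104] asks=[-]
After op 3 [order #3] limit_buy(price=103, qty=6): fills=none; bids=[#2:7@104 #3:6@103] asks=[-]
After op 4 cancel(order #3): fills=none; bids=[#2:7@104] asks=[-]
After op 5 [order #4] limit_buy(price=104, qty=4): fills=none; bids=[#2:7@104 #4:4@104] asks=[-]
After op 6 cancel(order #2): fills=none; bids=[#4:4@104] asks=[-]
After op 7 [order #5] limit_buy(price=103, qty=5): fills=none; bids=[#4:4@104 #5:5@103] asks=[-]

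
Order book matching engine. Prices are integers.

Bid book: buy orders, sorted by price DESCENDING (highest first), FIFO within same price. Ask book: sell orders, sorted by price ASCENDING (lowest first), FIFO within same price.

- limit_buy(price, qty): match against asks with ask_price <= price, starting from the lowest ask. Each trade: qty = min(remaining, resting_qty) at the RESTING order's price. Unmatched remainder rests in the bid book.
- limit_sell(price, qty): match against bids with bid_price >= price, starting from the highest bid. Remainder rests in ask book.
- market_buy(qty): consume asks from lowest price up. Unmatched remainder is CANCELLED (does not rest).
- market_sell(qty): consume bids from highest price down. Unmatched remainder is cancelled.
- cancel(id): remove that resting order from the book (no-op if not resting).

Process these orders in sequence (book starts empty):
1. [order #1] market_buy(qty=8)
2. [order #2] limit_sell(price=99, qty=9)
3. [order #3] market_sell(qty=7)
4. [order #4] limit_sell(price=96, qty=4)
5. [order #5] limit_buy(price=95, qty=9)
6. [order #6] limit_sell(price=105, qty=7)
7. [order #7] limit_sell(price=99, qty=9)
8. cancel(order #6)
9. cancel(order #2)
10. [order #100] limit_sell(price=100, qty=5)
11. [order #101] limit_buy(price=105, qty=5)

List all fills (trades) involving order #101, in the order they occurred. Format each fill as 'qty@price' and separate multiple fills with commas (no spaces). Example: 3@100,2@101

After op 1 [order #1] market_buy(qty=8): fills=none; bids=[-] asks=[-]
After op 2 [order #2] limit_sell(price=99, qty=9): fills=none; bids=[-] asks=[#2:9@99]
After op 3 [order #3] market_sell(qty=7): fills=none; bids=[-] asks=[#2:9@99]
After op 4 [order #4] limit_sell(price=96, qty=4): fills=none; bids=[-] asks=[#4:4@96 #2:9@99]
After op 5 [order #5] limit_buy(price=95, qty=9): fills=none; bids=[#5:9@95] asks=[#4:4@96 #2:9@99]
After op 6 [order #6] limit_sell(price=105, qty=7): fills=none; bids=[#5:9@95] asks=[#4:4@96 #2:9@99 #6:7@105]
After op 7 [order #7] limit_sell(price=99, qty=9): fills=none; bids=[#5:9@95] asks=[#4:4@96 #2:9@99 #7:9@99 #6:7@105]
After op 8 cancel(order #6): fills=none; bids=[#5:9@95] asks=[#4:4@96 #2:9@99 #7:9@99]
After op 9 cancel(order #2): fills=none; bids=[#5:9@95] asks=[#4:4@96 #7:9@99]
After op 10 [order #100] limit_sell(price=100, qty=5): fills=none; bids=[#5:9@95] asks=[#4:4@96 #7:9@99 #100:5@100]
After op 11 [order #101] limit_buy(price=105, qty=5): fills=#101x#4:4@96 #101x#7:1@99; bids=[#5:9@95] asks=[#7:8@99 #100:5@100]

Answer: 4@96,1@99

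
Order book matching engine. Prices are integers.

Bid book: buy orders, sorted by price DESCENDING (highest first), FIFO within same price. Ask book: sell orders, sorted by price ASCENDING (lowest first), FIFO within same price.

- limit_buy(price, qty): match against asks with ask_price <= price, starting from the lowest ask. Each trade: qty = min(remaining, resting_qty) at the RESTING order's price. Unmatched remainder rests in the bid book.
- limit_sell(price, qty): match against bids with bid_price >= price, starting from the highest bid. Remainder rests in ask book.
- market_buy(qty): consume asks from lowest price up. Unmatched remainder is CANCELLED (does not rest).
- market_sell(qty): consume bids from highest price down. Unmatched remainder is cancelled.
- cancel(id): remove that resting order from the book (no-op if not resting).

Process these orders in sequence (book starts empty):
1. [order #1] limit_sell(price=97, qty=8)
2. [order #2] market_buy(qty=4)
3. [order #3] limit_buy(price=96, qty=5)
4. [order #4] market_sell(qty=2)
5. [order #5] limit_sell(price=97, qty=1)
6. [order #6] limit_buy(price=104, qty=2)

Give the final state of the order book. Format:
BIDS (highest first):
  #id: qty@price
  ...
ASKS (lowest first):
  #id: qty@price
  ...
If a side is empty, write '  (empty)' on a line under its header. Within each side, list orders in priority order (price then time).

After op 1 [order #1] limit_sell(price=97, qty=8): fills=none; bids=[-] asks=[#1:8@97]
After op 2 [order #2] market_buy(qty=4): fills=#2x#1:4@97; bids=[-] asks=[#1:4@97]
After op 3 [order #3] limit_buy(price=96, qty=5): fills=none; bids=[#3:5@96] asks=[#1:4@97]
After op 4 [order #4] market_sell(qty=2): fills=#3x#4:2@96; bids=[#3:3@96] asks=[#1:4@97]
After op 5 [order #5] limit_sell(price=97, qty=1): fills=none; bids=[#3:3@96] asks=[#1:4@97 #5:1@97]
After op 6 [order #6] limit_buy(price=104, qty=2): fills=#6x#1:2@97; bids=[#3:3@96] asks=[#1:2@97 #5:1@97]

Answer: BIDS (highest first):
  #3: 3@96
ASKS (lowest first):
  #1: 2@97
  #5: 1@97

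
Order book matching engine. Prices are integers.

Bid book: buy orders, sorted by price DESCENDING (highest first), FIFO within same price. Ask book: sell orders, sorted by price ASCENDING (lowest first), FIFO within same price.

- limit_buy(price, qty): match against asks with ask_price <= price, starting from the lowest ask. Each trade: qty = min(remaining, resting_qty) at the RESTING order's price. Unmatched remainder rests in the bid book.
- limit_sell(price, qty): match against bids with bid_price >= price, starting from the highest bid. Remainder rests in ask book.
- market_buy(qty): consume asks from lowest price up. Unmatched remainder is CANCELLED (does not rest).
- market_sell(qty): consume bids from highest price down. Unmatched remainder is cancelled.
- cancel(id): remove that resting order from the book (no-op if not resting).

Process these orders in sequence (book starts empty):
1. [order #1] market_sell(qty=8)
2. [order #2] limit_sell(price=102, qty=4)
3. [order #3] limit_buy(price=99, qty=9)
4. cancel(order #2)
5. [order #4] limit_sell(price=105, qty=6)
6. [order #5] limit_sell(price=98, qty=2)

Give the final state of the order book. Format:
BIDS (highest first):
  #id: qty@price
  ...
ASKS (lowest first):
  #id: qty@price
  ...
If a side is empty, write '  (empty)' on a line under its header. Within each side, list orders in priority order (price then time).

Answer: BIDS (highest first):
  #3: 7@99
ASKS (lowest first):
  #4: 6@105

Derivation:
After op 1 [order #1] market_sell(qty=8): fills=none; bids=[-] asks=[-]
After op 2 [order #2] limit_sell(price=102, qty=4): fills=none; bids=[-] asks=[#2:4@102]
After op 3 [order #3] limit_buy(price=99, qty=9): fills=none; bids=[#3:9@99] asks=[#2:4@102]
After op 4 cancel(order #2): fills=none; bids=[#3:9@99] asks=[-]
After op 5 [order #4] limit_sell(price=105, qty=6): fills=none; bids=[#3:9@99] asks=[#4:6@105]
After op 6 [order #5] limit_sell(price=98, qty=2): fills=#3x#5:2@99; bids=[#3:7@99] asks=[#4:6@105]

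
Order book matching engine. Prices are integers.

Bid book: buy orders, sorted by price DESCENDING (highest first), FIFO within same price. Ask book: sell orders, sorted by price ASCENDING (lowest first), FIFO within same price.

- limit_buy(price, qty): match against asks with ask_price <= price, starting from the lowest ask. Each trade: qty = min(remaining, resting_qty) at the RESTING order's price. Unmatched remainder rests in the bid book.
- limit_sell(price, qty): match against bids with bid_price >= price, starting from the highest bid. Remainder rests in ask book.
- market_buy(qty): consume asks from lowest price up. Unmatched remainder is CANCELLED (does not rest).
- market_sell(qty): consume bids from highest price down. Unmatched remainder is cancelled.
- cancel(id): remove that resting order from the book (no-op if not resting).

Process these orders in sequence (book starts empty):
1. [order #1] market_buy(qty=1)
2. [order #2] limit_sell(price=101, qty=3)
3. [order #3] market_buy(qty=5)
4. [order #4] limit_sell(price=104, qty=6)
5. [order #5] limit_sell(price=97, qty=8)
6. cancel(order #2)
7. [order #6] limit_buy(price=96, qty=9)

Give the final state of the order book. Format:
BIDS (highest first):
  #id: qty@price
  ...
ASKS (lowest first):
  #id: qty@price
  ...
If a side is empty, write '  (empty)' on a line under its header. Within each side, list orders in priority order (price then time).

Answer: BIDS (highest first):
  #6: 9@96
ASKS (lowest first):
  #5: 8@97
  #4: 6@104

Derivation:
After op 1 [order #1] market_buy(qty=1): fills=none; bids=[-] asks=[-]
After op 2 [order #2] limit_sell(price=101, qty=3): fills=none; bids=[-] asks=[#2:3@101]
After op 3 [order #3] market_buy(qty=5): fills=#3x#2:3@101; bids=[-] asks=[-]
After op 4 [order #4] limit_sell(price=104, qty=6): fills=none; bids=[-] asks=[#4:6@104]
After op 5 [order #5] limit_sell(price=97, qty=8): fills=none; bids=[-] asks=[#5:8@97 #4:6@104]
After op 6 cancel(order #2): fills=none; bids=[-] asks=[#5:8@97 #4:6@104]
After op 7 [order #6] limit_buy(price=96, qty=9): fills=none; bids=[#6:9@96] asks=[#5:8@97 #4:6@104]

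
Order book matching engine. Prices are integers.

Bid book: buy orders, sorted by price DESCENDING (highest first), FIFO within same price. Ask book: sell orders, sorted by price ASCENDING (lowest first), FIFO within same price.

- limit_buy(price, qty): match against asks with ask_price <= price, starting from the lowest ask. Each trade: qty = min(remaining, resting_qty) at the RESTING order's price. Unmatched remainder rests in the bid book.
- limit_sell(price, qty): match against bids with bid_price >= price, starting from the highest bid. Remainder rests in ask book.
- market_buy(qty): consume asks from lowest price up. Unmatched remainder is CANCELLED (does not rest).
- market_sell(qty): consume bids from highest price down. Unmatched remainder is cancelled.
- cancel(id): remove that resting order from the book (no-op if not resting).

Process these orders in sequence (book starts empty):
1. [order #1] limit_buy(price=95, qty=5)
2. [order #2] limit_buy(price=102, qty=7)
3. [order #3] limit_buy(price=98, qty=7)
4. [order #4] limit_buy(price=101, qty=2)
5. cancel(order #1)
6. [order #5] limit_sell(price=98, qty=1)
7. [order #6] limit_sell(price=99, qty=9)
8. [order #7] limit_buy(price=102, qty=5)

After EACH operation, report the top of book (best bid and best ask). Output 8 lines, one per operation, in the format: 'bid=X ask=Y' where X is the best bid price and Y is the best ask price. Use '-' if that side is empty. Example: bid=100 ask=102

After op 1 [order #1] limit_buy(price=95, qty=5): fills=none; bids=[#1:5@95] asks=[-]
After op 2 [order #2] limit_buy(price=102, qty=7): fills=none; bids=[#2:7@102 #1:5@95] asks=[-]
After op 3 [order #3] limit_buy(price=98, qty=7): fills=none; bids=[#2:7@102 #3:7@98 #1:5@95] asks=[-]
After op 4 [order #4] limit_buy(price=101, qty=2): fills=none; bids=[#2:7@102 #4:2@101 #3:7@98 #1:5@95] asks=[-]
After op 5 cancel(order #1): fills=none; bids=[#2:7@102 #4:2@101 #3:7@98] asks=[-]
After op 6 [order #5] limit_sell(price=98, qty=1): fills=#2x#5:1@102; bids=[#2:6@102 #4:2@101 #3:7@98] asks=[-]
After op 7 [order #6] limit_sell(price=99, qty=9): fills=#2x#6:6@102 #4x#6:2@101; bids=[#3:7@98] asks=[#6:1@99]
After op 8 [order #7] limit_buy(price=102, qty=5): fills=#7x#6:1@99; bids=[#7:4@102 #3:7@98] asks=[-]

Answer: bid=95 ask=-
bid=102 ask=-
bid=102 ask=-
bid=102 ask=-
bid=102 ask=-
bid=102 ask=-
bid=98 ask=99
bid=102 ask=-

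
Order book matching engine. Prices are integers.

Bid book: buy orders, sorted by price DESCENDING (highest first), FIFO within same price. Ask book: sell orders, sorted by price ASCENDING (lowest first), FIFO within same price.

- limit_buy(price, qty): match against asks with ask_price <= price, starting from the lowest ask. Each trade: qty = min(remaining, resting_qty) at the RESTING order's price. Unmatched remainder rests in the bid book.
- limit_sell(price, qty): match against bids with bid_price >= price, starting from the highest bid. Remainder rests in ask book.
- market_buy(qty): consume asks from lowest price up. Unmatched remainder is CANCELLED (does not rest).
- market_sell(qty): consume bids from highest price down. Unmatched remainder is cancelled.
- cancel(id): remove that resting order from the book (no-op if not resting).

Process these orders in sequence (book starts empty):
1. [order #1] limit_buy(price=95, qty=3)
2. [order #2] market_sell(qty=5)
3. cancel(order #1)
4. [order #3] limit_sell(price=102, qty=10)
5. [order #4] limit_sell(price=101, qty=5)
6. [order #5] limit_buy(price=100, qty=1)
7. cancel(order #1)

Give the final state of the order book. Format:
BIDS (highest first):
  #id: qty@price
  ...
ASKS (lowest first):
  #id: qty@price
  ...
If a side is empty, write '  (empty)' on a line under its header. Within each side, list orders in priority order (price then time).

After op 1 [order #1] limit_buy(price=95, qty=3): fills=none; bids=[#1:3@95] asks=[-]
After op 2 [order #2] market_sell(qty=5): fills=#1x#2:3@95; bids=[-] asks=[-]
After op 3 cancel(order #1): fills=none; bids=[-] asks=[-]
After op 4 [order #3] limit_sell(price=102, qty=10): fills=none; bids=[-] asks=[#3:10@102]
After op 5 [order #4] limit_sell(price=101, qty=5): fills=none; bids=[-] asks=[#4:5@101 #3:10@102]
After op 6 [order #5] limit_buy(price=100, qty=1): fills=none; bids=[#5:1@100] asks=[#4:5@101 #3:10@102]
After op 7 cancel(order #1): fills=none; bids=[#5:1@100] asks=[#4:5@101 #3:10@102]

Answer: BIDS (highest first):
  #5: 1@100
ASKS (lowest first):
  #4: 5@101
  #3: 10@102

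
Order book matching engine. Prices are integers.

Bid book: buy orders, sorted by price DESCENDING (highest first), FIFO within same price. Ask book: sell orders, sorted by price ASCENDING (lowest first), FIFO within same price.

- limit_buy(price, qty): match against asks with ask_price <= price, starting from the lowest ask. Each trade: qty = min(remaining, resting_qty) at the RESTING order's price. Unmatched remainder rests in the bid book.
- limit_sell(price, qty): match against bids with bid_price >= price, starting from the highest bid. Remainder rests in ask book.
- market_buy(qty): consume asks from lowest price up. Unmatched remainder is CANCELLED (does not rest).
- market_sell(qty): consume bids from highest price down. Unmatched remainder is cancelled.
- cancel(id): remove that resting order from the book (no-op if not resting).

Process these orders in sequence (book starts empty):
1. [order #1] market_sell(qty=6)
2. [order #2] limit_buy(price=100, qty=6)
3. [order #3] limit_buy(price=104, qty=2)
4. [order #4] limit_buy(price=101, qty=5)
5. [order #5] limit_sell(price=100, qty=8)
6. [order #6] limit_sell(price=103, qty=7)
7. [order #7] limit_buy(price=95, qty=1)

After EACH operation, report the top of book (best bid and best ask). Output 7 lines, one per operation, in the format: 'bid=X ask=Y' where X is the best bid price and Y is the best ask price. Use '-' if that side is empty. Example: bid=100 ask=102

After op 1 [order #1] market_sell(qty=6): fills=none; bids=[-] asks=[-]
After op 2 [order #2] limit_buy(price=100, qty=6): fills=none; bids=[#2:6@100] asks=[-]
After op 3 [order #3] limit_buy(price=104, qty=2): fills=none; bids=[#3:2@104 #2:6@100] asks=[-]
After op 4 [order #4] limit_buy(price=101, qty=5): fills=none; bids=[#3:2@104 #4:5@101 #2:6@100] asks=[-]
After op 5 [order #5] limit_sell(price=100, qty=8): fills=#3x#5:2@104 #4x#5:5@101 #2x#5:1@100; bids=[#2:5@100] asks=[-]
After op 6 [order #6] limit_sell(price=103, qty=7): fills=none; bids=[#2:5@100] asks=[#6:7@103]
After op 7 [order #7] limit_buy(price=95, qty=1): fills=none; bids=[#2:5@100 #7:1@95] asks=[#6:7@103]

Answer: bid=- ask=-
bid=100 ask=-
bid=104 ask=-
bid=104 ask=-
bid=100 ask=-
bid=100 ask=103
bid=100 ask=103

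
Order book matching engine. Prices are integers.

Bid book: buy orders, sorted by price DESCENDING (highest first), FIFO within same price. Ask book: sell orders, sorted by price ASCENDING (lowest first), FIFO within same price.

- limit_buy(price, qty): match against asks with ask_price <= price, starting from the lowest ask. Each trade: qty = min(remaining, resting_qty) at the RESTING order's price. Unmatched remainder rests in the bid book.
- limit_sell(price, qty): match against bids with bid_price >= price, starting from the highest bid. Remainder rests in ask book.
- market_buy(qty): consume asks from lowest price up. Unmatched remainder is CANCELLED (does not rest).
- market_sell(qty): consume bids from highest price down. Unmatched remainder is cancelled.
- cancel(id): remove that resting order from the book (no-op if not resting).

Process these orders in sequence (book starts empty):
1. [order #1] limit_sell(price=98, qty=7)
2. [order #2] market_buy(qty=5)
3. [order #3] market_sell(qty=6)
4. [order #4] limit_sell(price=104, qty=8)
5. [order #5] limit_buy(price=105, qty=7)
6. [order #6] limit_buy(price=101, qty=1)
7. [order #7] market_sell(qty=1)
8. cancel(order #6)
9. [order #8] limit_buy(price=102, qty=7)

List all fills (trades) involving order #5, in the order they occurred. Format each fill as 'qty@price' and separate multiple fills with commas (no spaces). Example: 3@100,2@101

After op 1 [order #1] limit_sell(price=98, qty=7): fills=none; bids=[-] asks=[#1:7@98]
After op 2 [order #2] market_buy(qty=5): fills=#2x#1:5@98; bids=[-] asks=[#1:2@98]
After op 3 [order #3] market_sell(qty=6): fills=none; bids=[-] asks=[#1:2@98]
After op 4 [order #4] limit_sell(price=104, qty=8): fills=none; bids=[-] asks=[#1:2@98 #4:8@104]
After op 5 [order #5] limit_buy(price=105, qty=7): fills=#5x#1:2@98 #5x#4:5@104; bids=[-] asks=[#4:3@104]
After op 6 [order #6] limit_buy(price=101, qty=1): fills=none; bids=[#6:1@101] asks=[#4:3@104]
After op 7 [order #7] market_sell(qty=1): fills=#6x#7:1@101; bids=[-] asks=[#4:3@104]
After op 8 cancel(order #6): fills=none; bids=[-] asks=[#4:3@104]
After op 9 [order #8] limit_buy(price=102, qty=7): fills=none; bids=[#8:7@102] asks=[#4:3@104]

Answer: 2@98,5@104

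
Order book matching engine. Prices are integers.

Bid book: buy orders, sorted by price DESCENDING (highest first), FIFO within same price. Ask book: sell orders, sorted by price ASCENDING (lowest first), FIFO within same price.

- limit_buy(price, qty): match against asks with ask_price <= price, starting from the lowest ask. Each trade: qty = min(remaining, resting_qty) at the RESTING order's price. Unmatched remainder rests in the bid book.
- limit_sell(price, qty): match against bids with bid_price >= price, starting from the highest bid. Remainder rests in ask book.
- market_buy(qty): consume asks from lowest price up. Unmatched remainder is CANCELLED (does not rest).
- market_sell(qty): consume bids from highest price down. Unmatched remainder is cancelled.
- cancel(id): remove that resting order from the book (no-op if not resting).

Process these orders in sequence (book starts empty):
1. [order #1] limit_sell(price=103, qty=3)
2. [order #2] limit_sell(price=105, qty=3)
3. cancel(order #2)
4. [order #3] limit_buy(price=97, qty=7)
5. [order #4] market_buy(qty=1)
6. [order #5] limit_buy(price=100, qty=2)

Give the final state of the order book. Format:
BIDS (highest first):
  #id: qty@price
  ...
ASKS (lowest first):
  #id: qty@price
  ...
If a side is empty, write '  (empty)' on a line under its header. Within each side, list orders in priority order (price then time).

Answer: BIDS (highest first):
  #5: 2@100
  #3: 7@97
ASKS (lowest first):
  #1: 2@103

Derivation:
After op 1 [order #1] limit_sell(price=103, qty=3): fills=none; bids=[-] asks=[#1:3@103]
After op 2 [order #2] limit_sell(price=105, qty=3): fills=none; bids=[-] asks=[#1:3@103 #2:3@105]
After op 3 cancel(order #2): fills=none; bids=[-] asks=[#1:3@103]
After op 4 [order #3] limit_buy(price=97, qty=7): fills=none; bids=[#3:7@97] asks=[#1:3@103]
After op 5 [order #4] market_buy(qty=1): fills=#4x#1:1@103; bids=[#3:7@97] asks=[#1:2@103]
After op 6 [order #5] limit_buy(price=100, qty=2): fills=none; bids=[#5:2@100 #3:7@97] asks=[#1:2@103]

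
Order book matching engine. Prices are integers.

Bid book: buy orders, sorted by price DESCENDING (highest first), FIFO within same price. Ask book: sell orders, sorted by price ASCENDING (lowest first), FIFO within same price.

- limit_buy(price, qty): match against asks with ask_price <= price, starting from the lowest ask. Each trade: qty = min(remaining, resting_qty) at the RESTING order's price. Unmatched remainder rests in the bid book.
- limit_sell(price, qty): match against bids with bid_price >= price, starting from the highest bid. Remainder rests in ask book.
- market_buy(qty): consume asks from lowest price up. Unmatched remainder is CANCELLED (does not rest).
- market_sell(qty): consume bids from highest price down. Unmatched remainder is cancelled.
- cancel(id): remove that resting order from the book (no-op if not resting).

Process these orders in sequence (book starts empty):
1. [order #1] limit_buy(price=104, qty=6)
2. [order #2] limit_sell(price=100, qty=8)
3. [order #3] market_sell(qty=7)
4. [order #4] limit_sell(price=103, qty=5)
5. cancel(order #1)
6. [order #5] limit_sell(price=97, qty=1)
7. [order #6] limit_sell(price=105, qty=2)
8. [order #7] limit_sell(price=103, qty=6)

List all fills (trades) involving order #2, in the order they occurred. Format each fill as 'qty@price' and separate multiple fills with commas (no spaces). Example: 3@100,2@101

Answer: 6@104

Derivation:
After op 1 [order #1] limit_buy(price=104, qty=6): fills=none; bids=[#1:6@104] asks=[-]
After op 2 [order #2] limit_sell(price=100, qty=8): fills=#1x#2:6@104; bids=[-] asks=[#2:2@100]
After op 3 [order #3] market_sell(qty=7): fills=none; bids=[-] asks=[#2:2@100]
After op 4 [order #4] limit_sell(price=103, qty=5): fills=none; bids=[-] asks=[#2:2@100 #4:5@103]
After op 5 cancel(order #1): fills=none; bids=[-] asks=[#2:2@100 #4:5@103]
After op 6 [order #5] limit_sell(price=97, qty=1): fills=none; bids=[-] asks=[#5:1@97 #2:2@100 #4:5@103]
After op 7 [order #6] limit_sell(price=105, qty=2): fills=none; bids=[-] asks=[#5:1@97 #2:2@100 #4:5@103 #6:2@105]
After op 8 [order #7] limit_sell(price=103, qty=6): fills=none; bids=[-] asks=[#5:1@97 #2:2@100 #4:5@103 #7:6@103 #6:2@105]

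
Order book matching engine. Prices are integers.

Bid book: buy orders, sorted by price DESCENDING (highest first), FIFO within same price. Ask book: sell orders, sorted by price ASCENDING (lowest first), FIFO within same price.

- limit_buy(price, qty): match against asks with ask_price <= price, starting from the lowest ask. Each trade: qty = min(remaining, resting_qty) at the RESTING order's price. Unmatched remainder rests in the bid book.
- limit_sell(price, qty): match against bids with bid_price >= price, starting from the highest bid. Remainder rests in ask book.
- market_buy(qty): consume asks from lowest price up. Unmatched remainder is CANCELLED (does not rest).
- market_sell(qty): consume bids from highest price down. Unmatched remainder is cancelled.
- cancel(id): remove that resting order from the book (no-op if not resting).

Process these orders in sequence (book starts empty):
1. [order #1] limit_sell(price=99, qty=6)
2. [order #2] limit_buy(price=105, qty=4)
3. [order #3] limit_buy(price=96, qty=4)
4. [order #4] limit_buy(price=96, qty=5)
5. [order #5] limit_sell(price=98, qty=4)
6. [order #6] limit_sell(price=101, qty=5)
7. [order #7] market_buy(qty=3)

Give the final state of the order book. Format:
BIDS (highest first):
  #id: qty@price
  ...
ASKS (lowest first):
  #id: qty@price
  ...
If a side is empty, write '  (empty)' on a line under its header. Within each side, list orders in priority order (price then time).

After op 1 [order #1] limit_sell(price=99, qty=6): fills=none; bids=[-] asks=[#1:6@99]
After op 2 [order #2] limit_buy(price=105, qty=4): fills=#2x#1:4@99; bids=[-] asks=[#1:2@99]
After op 3 [order #3] limit_buy(price=96, qty=4): fills=none; bids=[#3:4@96] asks=[#1:2@99]
After op 4 [order #4] limit_buy(price=96, qty=5): fills=none; bids=[#3:4@96 #4:5@96] asks=[#1:2@99]
After op 5 [order #5] limit_sell(price=98, qty=4): fills=none; bids=[#3:4@96 #4:5@96] asks=[#5:4@98 #1:2@99]
After op 6 [order #6] limit_sell(price=101, qty=5): fills=none; bids=[#3:4@96 #4:5@96] asks=[#5:4@98 #1:2@99 #6:5@101]
After op 7 [order #7] market_buy(qty=3): fills=#7x#5:3@98; bids=[#3:4@96 #4:5@96] asks=[#5:1@98 #1:2@99 #6:5@101]

Answer: BIDS (highest first):
  #3: 4@96
  #4: 5@96
ASKS (lowest first):
  #5: 1@98
  #1: 2@99
  #6: 5@101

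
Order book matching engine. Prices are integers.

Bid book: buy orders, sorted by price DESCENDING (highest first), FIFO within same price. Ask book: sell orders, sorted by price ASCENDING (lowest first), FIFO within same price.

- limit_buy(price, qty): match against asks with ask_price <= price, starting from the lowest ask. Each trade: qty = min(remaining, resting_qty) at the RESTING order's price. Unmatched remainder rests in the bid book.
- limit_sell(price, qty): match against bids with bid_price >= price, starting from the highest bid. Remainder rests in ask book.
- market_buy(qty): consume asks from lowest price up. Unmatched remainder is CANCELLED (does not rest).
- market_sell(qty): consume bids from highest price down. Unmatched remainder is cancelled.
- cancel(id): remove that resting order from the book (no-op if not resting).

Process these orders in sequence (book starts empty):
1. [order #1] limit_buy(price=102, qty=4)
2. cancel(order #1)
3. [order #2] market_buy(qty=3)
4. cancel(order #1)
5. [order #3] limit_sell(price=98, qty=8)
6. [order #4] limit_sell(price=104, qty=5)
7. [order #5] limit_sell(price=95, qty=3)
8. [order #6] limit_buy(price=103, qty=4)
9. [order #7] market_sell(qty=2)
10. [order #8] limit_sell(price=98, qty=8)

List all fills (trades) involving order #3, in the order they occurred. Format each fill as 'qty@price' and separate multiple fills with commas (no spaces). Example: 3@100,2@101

After op 1 [order #1] limit_buy(price=102, qty=4): fills=none; bids=[#1:4@102] asks=[-]
After op 2 cancel(order #1): fills=none; bids=[-] asks=[-]
After op 3 [order #2] market_buy(qty=3): fills=none; bids=[-] asks=[-]
After op 4 cancel(order #1): fills=none; bids=[-] asks=[-]
After op 5 [order #3] limit_sell(price=98, qty=8): fills=none; bids=[-] asks=[#3:8@98]
After op 6 [order #4] limit_sell(price=104, qty=5): fills=none; bids=[-] asks=[#3:8@98 #4:5@104]
After op 7 [order #5] limit_sell(price=95, qty=3): fills=none; bids=[-] asks=[#5:3@95 #3:8@98 #4:5@104]
After op 8 [order #6] limit_buy(price=103, qty=4): fills=#6x#5:3@95 #6x#3:1@98; bids=[-] asks=[#3:7@98 #4:5@104]
After op 9 [order #7] market_sell(qty=2): fills=none; bids=[-] asks=[#3:7@98 #4:5@104]
After op 10 [order #8] limit_sell(price=98, qty=8): fills=none; bids=[-] asks=[#3:7@98 #8:8@98 #4:5@104]

Answer: 1@98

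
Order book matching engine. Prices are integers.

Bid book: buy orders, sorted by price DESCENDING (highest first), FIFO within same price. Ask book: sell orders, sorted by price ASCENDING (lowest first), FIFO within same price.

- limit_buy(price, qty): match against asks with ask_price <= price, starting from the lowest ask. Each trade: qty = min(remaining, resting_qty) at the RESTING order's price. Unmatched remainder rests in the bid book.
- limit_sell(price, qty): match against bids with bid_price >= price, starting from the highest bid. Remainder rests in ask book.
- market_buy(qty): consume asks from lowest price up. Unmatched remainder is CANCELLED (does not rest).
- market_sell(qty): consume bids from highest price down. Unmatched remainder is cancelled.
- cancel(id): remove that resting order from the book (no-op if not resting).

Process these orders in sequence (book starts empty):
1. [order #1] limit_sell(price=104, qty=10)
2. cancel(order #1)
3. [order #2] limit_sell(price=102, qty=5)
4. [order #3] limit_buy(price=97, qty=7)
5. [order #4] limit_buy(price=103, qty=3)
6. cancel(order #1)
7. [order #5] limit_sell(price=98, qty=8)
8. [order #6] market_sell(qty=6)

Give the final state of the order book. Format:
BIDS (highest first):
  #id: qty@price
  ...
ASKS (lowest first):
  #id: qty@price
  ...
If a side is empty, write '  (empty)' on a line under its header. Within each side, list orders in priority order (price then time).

Answer: BIDS (highest first):
  #3: 1@97
ASKS (lowest first):
  #5: 8@98
  #2: 2@102

Derivation:
After op 1 [order #1] limit_sell(price=104, qty=10): fills=none; bids=[-] asks=[#1:10@104]
After op 2 cancel(order #1): fills=none; bids=[-] asks=[-]
After op 3 [order #2] limit_sell(price=102, qty=5): fills=none; bids=[-] asks=[#2:5@102]
After op 4 [order #3] limit_buy(price=97, qty=7): fills=none; bids=[#3:7@97] asks=[#2:5@102]
After op 5 [order #4] limit_buy(price=103, qty=3): fills=#4x#2:3@102; bids=[#3:7@97] asks=[#2:2@102]
After op 6 cancel(order #1): fills=none; bids=[#3:7@97] asks=[#2:2@102]
After op 7 [order #5] limit_sell(price=98, qty=8): fills=none; bids=[#3:7@97] asks=[#5:8@98 #2:2@102]
After op 8 [order #6] market_sell(qty=6): fills=#3x#6:6@97; bids=[#3:1@97] asks=[#5:8@98 #2:2@102]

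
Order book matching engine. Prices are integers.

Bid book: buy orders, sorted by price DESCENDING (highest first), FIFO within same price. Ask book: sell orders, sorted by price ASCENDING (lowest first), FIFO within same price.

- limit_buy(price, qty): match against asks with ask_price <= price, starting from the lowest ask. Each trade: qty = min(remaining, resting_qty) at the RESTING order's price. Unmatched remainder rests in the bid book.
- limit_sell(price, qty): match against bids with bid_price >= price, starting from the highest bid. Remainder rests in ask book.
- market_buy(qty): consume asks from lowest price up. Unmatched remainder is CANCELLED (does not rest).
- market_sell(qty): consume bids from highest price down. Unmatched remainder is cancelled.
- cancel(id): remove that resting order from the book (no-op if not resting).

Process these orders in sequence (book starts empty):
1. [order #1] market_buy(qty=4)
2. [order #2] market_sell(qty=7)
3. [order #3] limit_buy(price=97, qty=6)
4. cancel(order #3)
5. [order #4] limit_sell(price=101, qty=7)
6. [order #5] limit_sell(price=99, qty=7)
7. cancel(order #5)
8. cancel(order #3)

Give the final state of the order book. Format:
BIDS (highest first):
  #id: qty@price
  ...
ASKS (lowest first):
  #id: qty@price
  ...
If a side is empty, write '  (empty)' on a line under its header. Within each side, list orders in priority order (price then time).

Answer: BIDS (highest first):
  (empty)
ASKS (lowest first):
  #4: 7@101

Derivation:
After op 1 [order #1] market_buy(qty=4): fills=none; bids=[-] asks=[-]
After op 2 [order #2] market_sell(qty=7): fills=none; bids=[-] asks=[-]
After op 3 [order #3] limit_buy(price=97, qty=6): fills=none; bids=[#3:6@97] asks=[-]
After op 4 cancel(order #3): fills=none; bids=[-] asks=[-]
After op 5 [order #4] limit_sell(price=101, qty=7): fills=none; bids=[-] asks=[#4:7@101]
After op 6 [order #5] limit_sell(price=99, qty=7): fills=none; bids=[-] asks=[#5:7@99 #4:7@101]
After op 7 cancel(order #5): fills=none; bids=[-] asks=[#4:7@101]
After op 8 cancel(order #3): fills=none; bids=[-] asks=[#4:7@101]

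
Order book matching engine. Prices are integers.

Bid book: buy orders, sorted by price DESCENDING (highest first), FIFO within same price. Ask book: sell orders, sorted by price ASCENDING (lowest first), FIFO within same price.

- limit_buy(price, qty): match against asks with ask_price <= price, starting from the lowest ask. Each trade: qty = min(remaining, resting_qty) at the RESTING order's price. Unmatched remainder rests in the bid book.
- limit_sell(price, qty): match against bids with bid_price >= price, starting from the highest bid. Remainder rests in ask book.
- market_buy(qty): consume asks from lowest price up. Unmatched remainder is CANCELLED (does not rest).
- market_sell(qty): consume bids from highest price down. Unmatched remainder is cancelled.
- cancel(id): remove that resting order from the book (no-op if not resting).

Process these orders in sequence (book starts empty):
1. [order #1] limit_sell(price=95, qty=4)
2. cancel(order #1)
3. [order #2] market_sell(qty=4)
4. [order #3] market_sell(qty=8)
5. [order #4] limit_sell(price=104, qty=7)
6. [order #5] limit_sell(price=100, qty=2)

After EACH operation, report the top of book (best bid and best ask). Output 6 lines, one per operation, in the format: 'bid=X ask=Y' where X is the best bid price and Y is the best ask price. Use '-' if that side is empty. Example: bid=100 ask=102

Answer: bid=- ask=95
bid=- ask=-
bid=- ask=-
bid=- ask=-
bid=- ask=104
bid=- ask=100

Derivation:
After op 1 [order #1] limit_sell(price=95, qty=4): fills=none; bids=[-] asks=[#1:4@95]
After op 2 cancel(order #1): fills=none; bids=[-] asks=[-]
After op 3 [order #2] market_sell(qty=4): fills=none; bids=[-] asks=[-]
After op 4 [order #3] market_sell(qty=8): fills=none; bids=[-] asks=[-]
After op 5 [order #4] limit_sell(price=104, qty=7): fills=none; bids=[-] asks=[#4:7@104]
After op 6 [order #5] limit_sell(price=100, qty=2): fills=none; bids=[-] asks=[#5:2@100 #4:7@104]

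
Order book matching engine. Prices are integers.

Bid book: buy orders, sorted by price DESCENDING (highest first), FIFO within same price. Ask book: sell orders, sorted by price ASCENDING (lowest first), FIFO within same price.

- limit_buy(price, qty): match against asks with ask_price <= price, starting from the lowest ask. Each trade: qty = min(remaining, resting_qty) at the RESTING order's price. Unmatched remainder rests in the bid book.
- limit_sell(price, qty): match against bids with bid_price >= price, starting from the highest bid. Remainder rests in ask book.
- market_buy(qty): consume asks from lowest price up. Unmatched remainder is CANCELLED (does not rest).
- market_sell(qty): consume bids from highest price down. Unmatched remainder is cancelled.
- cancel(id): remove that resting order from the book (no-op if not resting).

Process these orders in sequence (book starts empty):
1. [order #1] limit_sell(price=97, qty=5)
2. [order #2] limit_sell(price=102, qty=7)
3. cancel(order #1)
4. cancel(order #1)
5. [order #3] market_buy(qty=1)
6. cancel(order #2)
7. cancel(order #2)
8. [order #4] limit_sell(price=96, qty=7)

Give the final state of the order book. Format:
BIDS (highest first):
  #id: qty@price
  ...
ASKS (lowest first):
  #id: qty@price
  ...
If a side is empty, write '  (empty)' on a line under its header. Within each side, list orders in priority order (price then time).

After op 1 [order #1] limit_sell(price=97, qty=5): fills=none; bids=[-] asks=[#1:5@97]
After op 2 [order #2] limit_sell(price=102, qty=7): fills=none; bids=[-] asks=[#1:5@97 #2:7@102]
After op 3 cancel(order #1): fills=none; bids=[-] asks=[#2:7@102]
After op 4 cancel(order #1): fills=none; bids=[-] asks=[#2:7@102]
After op 5 [order #3] market_buy(qty=1): fills=#3x#2:1@102; bids=[-] asks=[#2:6@102]
After op 6 cancel(order #2): fills=none; bids=[-] asks=[-]
After op 7 cancel(order #2): fills=none; bids=[-] asks=[-]
After op 8 [order #4] limit_sell(price=96, qty=7): fills=none; bids=[-] asks=[#4:7@96]

Answer: BIDS (highest first):
  (empty)
ASKS (lowest first):
  #4: 7@96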